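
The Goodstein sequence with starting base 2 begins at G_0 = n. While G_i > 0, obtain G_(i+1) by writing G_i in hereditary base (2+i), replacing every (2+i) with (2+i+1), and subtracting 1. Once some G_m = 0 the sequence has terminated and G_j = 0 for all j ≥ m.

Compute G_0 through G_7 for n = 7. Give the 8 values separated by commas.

7, 30, 259, 3127, 46657, 823543, 16777215, 37665879

i=0: 7 = 2^2 + 2 + 1 (b=2); 2→3: 3^3 + 3 + 1 = 31; 31−1 = 30
i=1: 30 = 3^3 + 3 (b=3); 3→4: 4^4 + 4 = 260; 260−1 = 259
i=2: 259 = 4^4 + 3 (b=4); 4→5: 5^5 + 3 = 3128; 3128−1 = 3127
i=3: 3127 = 5^5 + 2 (b=5); 5→6: 6^6 + 2 = 46658; 46658−1 = 46657
i=4: 46657 = 6^6 + 1 (b=6); 6→7: 7^7 + 1 = 823544; 823544−1 = 823543
i=5: 823543 = 7^7 (b=7); 7→8: 8^8 = 16777216; 16777216−1 = 16777215
i=6: 16777215 = 7·8^7 + 7·8^6 + 7·8^5 + 7·8^4 + 7·8^3 + 7·8^2 + 7·8 + 7 (b=8); 8→9: 7·9^7 + 7·9^6 + 7·9^5 + 7·9^4 + 7·9^3 + 7·9^2 + 7·9 + 7 = 37665880; 37665880−1 = 37665879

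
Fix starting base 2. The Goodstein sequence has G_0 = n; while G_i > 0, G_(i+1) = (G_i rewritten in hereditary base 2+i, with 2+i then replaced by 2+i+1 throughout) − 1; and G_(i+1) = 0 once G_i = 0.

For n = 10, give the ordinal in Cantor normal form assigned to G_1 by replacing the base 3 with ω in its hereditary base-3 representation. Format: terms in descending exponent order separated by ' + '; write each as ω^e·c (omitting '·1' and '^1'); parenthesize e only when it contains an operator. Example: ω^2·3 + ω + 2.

ω^(ω + 1) + 2

G_0=10  [base 2] 2^(2 + 1) + 2  →[2↦3]→  3^(3 + 1) + 3 = 84  −1 ⇒ G_1=83
G_1=83  [base 3] 3^(3 + 1) + 2  →[3↦4]→  4^(4 + 1) + 2 = 1026  −1 ⇒ G_2=1025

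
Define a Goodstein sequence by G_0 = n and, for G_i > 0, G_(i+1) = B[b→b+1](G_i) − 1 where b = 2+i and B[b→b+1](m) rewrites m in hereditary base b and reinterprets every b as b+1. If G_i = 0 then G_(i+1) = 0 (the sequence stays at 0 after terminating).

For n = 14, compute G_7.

3487116548

base 2: 14 = 2^(2 + 1) + 2^2 + 2; at 3: 3^(3 + 1) + 3^3 + 3 = 111; next = 110
base 3: 110 = 3^(3 + 1) + 3^3 + 2; at 4: 4^(4 + 1) + 4^4 + 2 = 1282; next = 1281
base 4: 1281 = 4^(4 + 1) + 4^4 + 1; at 5: 5^(5 + 1) + 5^5 + 1 = 18751; next = 18750
base 5: 18750 = 5^(5 + 1) + 5^5; at 6: 6^(6 + 1) + 6^6 = 326592; next = 326591
base 6: 326591 = 6^(6 + 1) + 5·6^5 + 5·6^4 + 5·6^3 + 5·6^2 + 5·6 + 5; at 7: 7^(7 + 1) + 5·7^5 + 5·7^4 + 5·7^3 + 5·7^2 + 5·7 + 5 = 5862841; next = 5862840
base 7: 5862840 = 7^(7 + 1) + 5·7^5 + 5·7^4 + 5·7^3 + 5·7^2 + 5·7 + 4; at 8: 8^(8 + 1) + 5·8^5 + 5·8^4 + 5·8^3 + 5·8^2 + 5·8 + 4 = 134404972; next = 134404971
base 8: 134404971 = 8^(8 + 1) + 5·8^5 + 5·8^4 + 5·8^3 + 5·8^2 + 5·8 + 3; at 9: 9^(9 + 1) + 5·9^5 + 5·9^4 + 5·9^3 + 5·9^2 + 5·9 + 3 = 3487116549; next = 3487116548
base 9: 3487116548 = 9^(9 + 1) + 5·9^5 + 5·9^4 + 5·9^3 + 5·9^2 + 5·9 + 2; at 10: 10^(10 + 1) + 5·10^5 + 5·10^4 + 5·10^3 + 5·10^2 + 5·10 + 2 = 100000555552; next = 100000555551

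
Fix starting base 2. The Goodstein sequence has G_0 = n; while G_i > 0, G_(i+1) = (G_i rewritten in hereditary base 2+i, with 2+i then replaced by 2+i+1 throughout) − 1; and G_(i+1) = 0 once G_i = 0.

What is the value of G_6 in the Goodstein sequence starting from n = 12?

134217867

(0) 12|_2 = 2^(2 + 1) + 2^2 ↦ 3^(3 + 1) + 3^3|_3 = 108 ⇒ 107
(1) 107|_3 = 3^(3 + 1) + 2·3^2 + 2·3 + 2 ↦ 4^(4 + 1) + 2·4^2 + 2·4 + 2|_4 = 1066 ⇒ 1065
(2) 1065|_4 = 4^(4 + 1) + 2·4^2 + 2·4 + 1 ↦ 5^(5 + 1) + 2·5^2 + 2·5 + 1|_5 = 15686 ⇒ 15685
(3) 15685|_5 = 5^(5 + 1) + 2·5^2 + 2·5 ↦ 6^(6 + 1) + 2·6^2 + 2·6|_6 = 280020 ⇒ 280019
(4) 280019|_6 = 6^(6 + 1) + 2·6^2 + 6 + 5 ↦ 7^(7 + 1) + 2·7^2 + 7 + 5|_7 = 5764911 ⇒ 5764910
(5) 5764910|_7 = 7^(7 + 1) + 2·7^2 + 7 + 4 ↦ 8^(8 + 1) + 2·8^2 + 8 + 4|_8 = 134217868 ⇒ 134217867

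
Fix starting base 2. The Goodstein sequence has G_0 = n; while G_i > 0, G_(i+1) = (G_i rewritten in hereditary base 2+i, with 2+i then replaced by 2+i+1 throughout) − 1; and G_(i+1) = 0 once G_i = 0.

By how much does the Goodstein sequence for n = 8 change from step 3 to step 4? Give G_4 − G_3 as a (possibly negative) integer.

87085

i=0: 8 = 2^(2 + 1) (b=2); 2→3: 3^(3 + 1) = 81; 81−1 = 80
i=1: 80 = 2·3^3 + 2·3^2 + 2·3 + 2 (b=3); 3→4: 2·4^4 + 2·4^2 + 2·4 + 2 = 554; 554−1 = 553
i=2: 553 = 2·4^4 + 2·4^2 + 2·4 + 1 (b=4); 4→5: 2·5^5 + 2·5^2 + 2·5 + 1 = 6311; 6311−1 = 6310
i=3: 6310 = 2·5^5 + 2·5^2 + 2·5 (b=5); 5→6: 2·6^6 + 2·6^2 + 2·6 = 93396; 93396−1 = 93395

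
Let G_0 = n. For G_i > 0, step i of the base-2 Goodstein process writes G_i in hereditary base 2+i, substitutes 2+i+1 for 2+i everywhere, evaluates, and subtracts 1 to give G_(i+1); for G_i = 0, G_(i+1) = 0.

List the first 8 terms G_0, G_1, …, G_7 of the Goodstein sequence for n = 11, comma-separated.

step 0: 11 = 2^(2 + 1) + 2 + 1; sub 3 for 2: 3^(3 + 1) + 3 + 1; = 85; G_1 = 85−1 = 84
step 1: 84 = 3^(3 + 1) + 3; sub 4 for 3: 4^(4 + 1) + 4; = 1028; G_2 = 1028−1 = 1027
step 2: 1027 = 4^(4 + 1) + 3; sub 5 for 4: 5^(5 + 1) + 3; = 15628; G_3 = 15628−1 = 15627
step 3: 15627 = 5^(5 + 1) + 2; sub 6 for 5: 6^(6 + 1) + 2; = 279938; G_4 = 279938−1 = 279937
step 4: 279937 = 6^(6 + 1) + 1; sub 7 for 6: 7^(7 + 1) + 1; = 5764802; G_5 = 5764802−1 = 5764801
step 5: 5764801 = 7^(7 + 1); sub 8 for 7: 8^(8 + 1); = 134217728; G_6 = 134217728−1 = 134217727
step 6: 134217727 = 7·8^8 + 7·8^7 + 7·8^6 + 7·8^5 + 7·8^4 + 7·8^3 + 7·8^2 + 7·8 + 7; sub 9 for 8: 7·9^9 + 7·9^7 + 7·9^6 + 7·9^5 + 7·9^4 + 7·9^3 + 7·9^2 + 7·9 + 7; = 2749609303; G_7 = 2749609303−1 = 2749609302

11, 84, 1027, 15627, 279937, 5764801, 134217727, 2749609302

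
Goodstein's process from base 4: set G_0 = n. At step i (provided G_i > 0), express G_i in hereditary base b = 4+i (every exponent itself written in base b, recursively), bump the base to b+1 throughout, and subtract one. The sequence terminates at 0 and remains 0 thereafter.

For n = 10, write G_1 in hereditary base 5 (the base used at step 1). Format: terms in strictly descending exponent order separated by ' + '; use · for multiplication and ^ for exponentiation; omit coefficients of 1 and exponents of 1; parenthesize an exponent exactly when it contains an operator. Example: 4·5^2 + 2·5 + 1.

2·5 + 1

[0] 10 ≡ 2·4 + 2 (base 4). Lift 5: 12. −1: 11.
[1] 11 ≡ 2·5 + 1 (base 5). Lift 6: 13. −1: 12.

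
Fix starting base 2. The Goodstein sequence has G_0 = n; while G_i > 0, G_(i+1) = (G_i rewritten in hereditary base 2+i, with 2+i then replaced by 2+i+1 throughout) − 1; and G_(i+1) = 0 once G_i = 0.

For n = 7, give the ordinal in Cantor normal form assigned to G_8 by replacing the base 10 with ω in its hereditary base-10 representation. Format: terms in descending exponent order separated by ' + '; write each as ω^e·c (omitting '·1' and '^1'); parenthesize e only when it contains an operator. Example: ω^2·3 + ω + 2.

ω^7·7 + ω^6·7 + ω^5·7 + ω^4·7 + ω^3·7 + ω^2·7 + ω·7 + 5

i=0: 7 = 2^2 + 2 + 1 (b=2); 2→3: 3^3 + 3 + 1 = 31; 31−1 = 30
i=1: 30 = 3^3 + 3 (b=3); 3→4: 4^4 + 4 = 260; 260−1 = 259
i=2: 259 = 4^4 + 3 (b=4); 4→5: 5^5 + 3 = 3128; 3128−1 = 3127
i=3: 3127 = 5^5 + 2 (b=5); 5→6: 6^6 + 2 = 46658; 46658−1 = 46657
i=4: 46657 = 6^6 + 1 (b=6); 6→7: 7^7 + 1 = 823544; 823544−1 = 823543
i=5: 823543 = 7^7 (b=7); 7→8: 8^8 = 16777216; 16777216−1 = 16777215
i=6: 16777215 = 7·8^7 + 7·8^6 + 7·8^5 + 7·8^4 + 7·8^3 + 7·8^2 + 7·8 + 7 (b=8); 8→9: 7·9^7 + 7·9^6 + 7·9^5 + 7·9^4 + 7·9^3 + 7·9^2 + 7·9 + 7 = 37665880; 37665880−1 = 37665879
i=7: 37665879 = 7·9^7 + 7·9^6 + 7·9^5 + 7·9^4 + 7·9^3 + 7·9^2 + 7·9 + 6 (b=9); 9→10: 7·10^7 + 7·10^6 + 7·10^5 + 7·10^4 + 7·10^3 + 7·10^2 + 7·10 + 6 = 77777776; 77777776−1 = 77777775
i=8: 77777775 = 7·10^7 + 7·10^6 + 7·10^5 + 7·10^4 + 7·10^3 + 7·10^2 + 7·10 + 5 (b=10); 10→11: 7·11^7 + 7·11^6 + 7·11^5 + 7·11^4 + 7·11^3 + 7·11^2 + 7·11 + 5 = 150051214; 150051214−1 = 150051213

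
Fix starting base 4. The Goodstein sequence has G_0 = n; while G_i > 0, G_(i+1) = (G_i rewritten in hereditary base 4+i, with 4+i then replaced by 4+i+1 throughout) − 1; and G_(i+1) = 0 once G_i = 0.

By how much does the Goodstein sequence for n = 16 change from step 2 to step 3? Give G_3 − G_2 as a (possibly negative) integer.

base 4: 16 = 4^2; at 5: 5^2 = 25; next = 24
base 5: 24 = 4·5 + 4; at 6: 4·6 + 4 = 28; next = 27
base 6: 27 = 4·6 + 3; at 7: 4·7 + 3 = 31; next = 30

3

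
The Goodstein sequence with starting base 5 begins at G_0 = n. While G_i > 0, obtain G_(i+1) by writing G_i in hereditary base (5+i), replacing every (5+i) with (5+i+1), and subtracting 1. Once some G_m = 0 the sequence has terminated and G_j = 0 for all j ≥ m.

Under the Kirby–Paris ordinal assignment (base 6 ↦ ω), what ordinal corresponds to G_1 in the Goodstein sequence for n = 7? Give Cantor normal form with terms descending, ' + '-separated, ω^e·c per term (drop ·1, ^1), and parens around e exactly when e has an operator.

ω + 1

base 5: 7 = 5 + 2; at 6: 6 + 2 = 8; next = 7
base 6: 7 = 6 + 1; at 7: 7 + 1 = 8; next = 7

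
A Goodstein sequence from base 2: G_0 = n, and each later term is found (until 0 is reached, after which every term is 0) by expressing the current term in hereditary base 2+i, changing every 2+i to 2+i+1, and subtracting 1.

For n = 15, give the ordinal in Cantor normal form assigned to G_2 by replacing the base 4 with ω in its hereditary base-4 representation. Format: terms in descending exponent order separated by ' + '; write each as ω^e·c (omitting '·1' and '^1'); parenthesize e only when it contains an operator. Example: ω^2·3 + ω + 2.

ω^(ω + 1) + ω^ω + 3

G_0 = 15. HB_2(15) = 2^(2 + 1) + 2^2 + 2 + 1. Bump = 112. G_1 = 111.
G_1 = 111. HB_3(111) = 3^(3 + 1) + 3^3 + 3. Bump = 1284. G_2 = 1283.
G_2 = 1283. HB_4(1283) = 4^(4 + 1) + 4^4 + 3. Bump = 18753. G_3 = 18752.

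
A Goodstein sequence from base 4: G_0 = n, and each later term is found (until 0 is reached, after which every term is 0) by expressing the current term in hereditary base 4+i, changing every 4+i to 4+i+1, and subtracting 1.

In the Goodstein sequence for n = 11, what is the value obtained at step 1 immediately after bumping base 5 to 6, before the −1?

14

i=0: 11 = 2·4 + 3 (b=4); 4→5: 2·5 + 3 = 13; 13−1 = 12
i=1: 12 = 2·5 + 2 (b=5); 5→6: 2·6 + 2 = 14; 14−1 = 13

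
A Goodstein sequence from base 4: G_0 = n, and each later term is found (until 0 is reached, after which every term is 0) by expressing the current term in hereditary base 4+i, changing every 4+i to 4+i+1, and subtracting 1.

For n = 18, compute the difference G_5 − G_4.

base 4: 18 = 4^2 + 2; at 5: 5^2 + 2 = 27; next = 26
base 5: 26 = 5^2 + 1; at 6: 6^2 + 1 = 37; next = 36
base 6: 36 = 6^2; at 7: 7^2 = 49; next = 48
base 7: 48 = 6·7 + 6; at 8: 6·8 + 6 = 54; next = 53
base 8: 53 = 6·8 + 5; at 9: 6·9 + 5 = 59; next = 58

5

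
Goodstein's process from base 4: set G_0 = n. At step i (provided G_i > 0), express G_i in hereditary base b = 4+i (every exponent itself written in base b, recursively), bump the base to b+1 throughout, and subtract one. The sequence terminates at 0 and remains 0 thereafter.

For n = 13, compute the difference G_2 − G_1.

2

step 0: 13 = 3·4 + 1; sub 5 for 4: 3·5 + 1; = 16; G_1 = 16−1 = 15
step 1: 15 = 3·5; sub 6 for 5: 3·6; = 18; G_2 = 18−1 = 17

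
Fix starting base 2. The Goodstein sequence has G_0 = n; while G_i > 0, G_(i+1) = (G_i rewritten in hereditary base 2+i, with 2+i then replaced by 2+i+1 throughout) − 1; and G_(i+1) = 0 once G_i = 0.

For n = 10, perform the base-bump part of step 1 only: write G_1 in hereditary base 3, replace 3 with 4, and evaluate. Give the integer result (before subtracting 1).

1026

[0] 10 ≡ 2^(2 + 1) + 2 (base 2). Lift 3: 84. −1: 83.
[1] 83 ≡ 3^(3 + 1) + 2 (base 3). Lift 4: 1026. −1: 1025.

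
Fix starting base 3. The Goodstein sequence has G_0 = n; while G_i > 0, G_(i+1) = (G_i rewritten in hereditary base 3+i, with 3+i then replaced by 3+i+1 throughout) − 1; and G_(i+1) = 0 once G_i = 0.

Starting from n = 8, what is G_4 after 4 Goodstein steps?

11

i=0: 8 = 2·3 + 2 (b=3); 3→4: 2·4 + 2 = 10; 10−1 = 9
i=1: 9 = 2·4 + 1 (b=4); 4→5: 2·5 + 1 = 11; 11−1 = 10
i=2: 10 = 2·5 (b=5); 5→6: 2·6 = 12; 12−1 = 11
i=3: 11 = 6 + 5 (b=6); 6→7: 7 + 5 = 12; 12−1 = 11
i=4: 11 = 7 + 4 (b=7); 7→8: 8 + 4 = 12; 12−1 = 11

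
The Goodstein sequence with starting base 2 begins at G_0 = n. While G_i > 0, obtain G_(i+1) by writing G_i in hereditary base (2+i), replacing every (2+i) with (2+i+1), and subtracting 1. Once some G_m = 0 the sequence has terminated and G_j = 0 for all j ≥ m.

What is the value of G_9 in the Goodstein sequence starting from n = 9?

(0) 9|_2 = 2^(2 + 1) + 1 ↦ 3^(3 + 1) + 1|_3 = 82 ⇒ 81
(1) 81|_3 = 3^(3 + 1) ↦ 4^(4 + 1)|_4 = 1024 ⇒ 1023
(2) 1023|_4 = 3·4^4 + 3·4^3 + 3·4^2 + 3·4 + 3 ↦ 3·5^5 + 3·5^3 + 3·5^2 + 3·5 + 3|_5 = 9843 ⇒ 9842
(3) 9842|_5 = 3·5^5 + 3·5^3 + 3·5^2 + 3·5 + 2 ↦ 3·6^6 + 3·6^3 + 3·6^2 + 3·6 + 2|_6 = 140744 ⇒ 140743
(4) 140743|_6 = 3·6^6 + 3·6^3 + 3·6^2 + 3·6 + 1 ↦ 3·7^7 + 3·7^3 + 3·7^2 + 3·7 + 1|_7 = 2471827 ⇒ 2471826
(5) 2471826|_7 = 3·7^7 + 3·7^3 + 3·7^2 + 3·7 ↦ 3·8^8 + 3·8^3 + 3·8^2 + 3·8|_8 = 50333400 ⇒ 50333399
(6) 50333399|_8 = 3·8^8 + 3·8^3 + 3·8^2 + 2·8 + 7 ↦ 3·9^9 + 3·9^3 + 3·9^2 + 2·9 + 7|_9 = 1162263922 ⇒ 1162263921
(7) 1162263921|_9 = 3·9^9 + 3·9^3 + 3·9^2 + 2·9 + 6 ↦ 3·10^10 + 3·10^3 + 3·10^2 + 2·10 + 6|_10 = 30000003326 ⇒ 30000003325
(8) 30000003325|_10 = 3·10^10 + 3·10^3 + 3·10^2 + 2·10 + 5 ↦ 3·11^11 + 3·11^3 + 3·11^2 + 2·11 + 5|_11 = 855935016216 ⇒ 855935016215

855935016215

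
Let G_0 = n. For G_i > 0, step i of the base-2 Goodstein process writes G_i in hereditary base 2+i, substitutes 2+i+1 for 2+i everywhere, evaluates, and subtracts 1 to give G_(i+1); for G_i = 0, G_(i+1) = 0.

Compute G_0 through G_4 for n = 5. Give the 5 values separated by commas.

step 0: 5 = 2^2 + 1; sub 3 for 2: 3^3 + 1; = 28; G_1 = 28−1 = 27
step 1: 27 = 3^3; sub 4 for 3: 4^4; = 256; G_2 = 256−1 = 255
step 2: 255 = 3·4^3 + 3·4^2 + 3·4 + 3; sub 5 for 4: 3·5^3 + 3·5^2 + 3·5 + 3; = 468; G_3 = 468−1 = 467
step 3: 467 = 3·5^3 + 3·5^2 + 3·5 + 2; sub 6 for 5: 3·6^3 + 3·6^2 + 3·6 + 2; = 776; G_4 = 776−1 = 775

5, 27, 255, 467, 775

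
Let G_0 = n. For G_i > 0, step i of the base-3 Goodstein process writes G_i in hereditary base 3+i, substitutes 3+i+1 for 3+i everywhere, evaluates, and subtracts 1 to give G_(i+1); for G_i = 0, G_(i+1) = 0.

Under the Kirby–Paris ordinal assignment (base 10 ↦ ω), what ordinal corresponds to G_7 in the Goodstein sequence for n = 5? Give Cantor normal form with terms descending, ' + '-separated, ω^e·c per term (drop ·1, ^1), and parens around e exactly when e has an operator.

G_0=5  [base 3] 3 + 2  →[3↦4]→  4 + 2 = 6  −1 ⇒ G_1=5
G_1=5  [base 4] 4 + 1  →[4↦5]→  5 + 1 = 6  −1 ⇒ G_2=5
G_2=5  [base 5] 5  →[5↦6]→  6 = 6  −1 ⇒ G_3=5
G_3=5  [base 6] 5  →[6↦7]→  5 = 5  −1 ⇒ G_4=4
G_4=4  [base 7] 4  →[7↦8]→  4 = 4  −1 ⇒ G_5=3
G_5=3  [base 8] 3  →[8↦9]→  3 = 3  −1 ⇒ G_6=2
G_6=2  [base 9] 2  →[9↦10]→  2 = 2  −1 ⇒ G_7=1
G_7=1  [base 10] 1  →[10↦11]→  1 = 1  −1 ⇒ G_8=0

1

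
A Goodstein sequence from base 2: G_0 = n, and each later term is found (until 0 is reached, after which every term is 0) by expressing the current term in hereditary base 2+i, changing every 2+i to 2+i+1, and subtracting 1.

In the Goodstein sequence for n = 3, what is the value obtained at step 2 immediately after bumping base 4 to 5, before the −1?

i=0: 3 = 2 + 1 (b=2); 2→3: 3 + 1 = 4; 4−1 = 3
i=1: 3 = 3 (b=3); 3→4: 4 = 4; 4−1 = 3
i=2: 3 = 3 (b=4); 4→5: 3 = 3; 3−1 = 2

3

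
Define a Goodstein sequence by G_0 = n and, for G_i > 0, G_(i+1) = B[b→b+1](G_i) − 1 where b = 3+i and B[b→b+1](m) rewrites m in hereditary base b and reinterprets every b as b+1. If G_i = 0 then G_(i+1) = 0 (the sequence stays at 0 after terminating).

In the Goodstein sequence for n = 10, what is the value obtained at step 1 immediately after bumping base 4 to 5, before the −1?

25

10 —HB3→ 3^2 + 1 —bump→ 4^2 + 1 = 17 —(−1)→ 16
16 —HB4→ 4^2 —bump→ 5^2 = 25 —(−1)→ 24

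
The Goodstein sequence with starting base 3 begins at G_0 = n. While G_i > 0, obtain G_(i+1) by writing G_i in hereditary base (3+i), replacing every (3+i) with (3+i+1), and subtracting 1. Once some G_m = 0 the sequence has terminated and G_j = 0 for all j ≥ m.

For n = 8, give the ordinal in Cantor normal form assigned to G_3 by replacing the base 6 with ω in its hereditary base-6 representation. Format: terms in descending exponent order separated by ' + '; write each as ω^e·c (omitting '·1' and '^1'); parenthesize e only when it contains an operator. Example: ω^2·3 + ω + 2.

ω + 5

base 3: 8 = 2·3 + 2; at 4: 2·4 + 2 = 10; next = 9
base 4: 9 = 2·4 + 1; at 5: 2·5 + 1 = 11; next = 10
base 5: 10 = 2·5; at 6: 2·6 = 12; next = 11
base 6: 11 = 6 + 5; at 7: 7 + 5 = 12; next = 11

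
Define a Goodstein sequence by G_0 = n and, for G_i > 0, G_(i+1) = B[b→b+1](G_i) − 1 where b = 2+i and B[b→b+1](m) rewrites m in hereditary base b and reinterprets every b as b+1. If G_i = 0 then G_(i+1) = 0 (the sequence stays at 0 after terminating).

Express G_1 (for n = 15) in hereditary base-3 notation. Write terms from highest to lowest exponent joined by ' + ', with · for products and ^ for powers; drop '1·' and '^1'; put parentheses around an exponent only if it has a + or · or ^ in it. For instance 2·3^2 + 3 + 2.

15 —HB2→ 2^(2 + 1) + 2^2 + 2 + 1 —bump→ 3^(3 + 1) + 3^3 + 3 + 1 = 112 —(−1)→ 111
111 —HB3→ 3^(3 + 1) + 3^3 + 3 —bump→ 4^(4 + 1) + 4^4 + 4 = 1284 —(−1)→ 1283

3^(3 + 1) + 3^3 + 3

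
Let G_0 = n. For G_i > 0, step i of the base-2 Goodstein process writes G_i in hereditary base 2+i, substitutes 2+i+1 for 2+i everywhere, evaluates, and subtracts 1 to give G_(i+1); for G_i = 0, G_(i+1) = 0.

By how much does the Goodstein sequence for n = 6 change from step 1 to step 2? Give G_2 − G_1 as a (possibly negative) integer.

G_0 = 6. HB_2(6) = 2^2 + 2. Bump = 30. G_1 = 29.
G_1 = 29. HB_3(29) = 3^3 + 2. Bump = 258. G_2 = 257.

228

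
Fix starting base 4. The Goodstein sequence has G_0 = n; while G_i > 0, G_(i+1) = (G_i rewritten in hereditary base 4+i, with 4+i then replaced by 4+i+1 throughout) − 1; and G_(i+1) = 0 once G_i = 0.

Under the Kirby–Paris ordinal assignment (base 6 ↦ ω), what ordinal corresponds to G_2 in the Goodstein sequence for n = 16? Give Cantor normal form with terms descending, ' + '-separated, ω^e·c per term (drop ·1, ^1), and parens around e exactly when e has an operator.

ω·4 + 3

G_0=16  [base 4] 4^2  →[4↦5]→  5^2 = 25  −1 ⇒ G_1=24
G_1=24  [base 5] 4·5 + 4  →[5↦6]→  4·6 + 4 = 28  −1 ⇒ G_2=27
G_2=27  [base 6] 4·6 + 3  →[6↦7]→  4·7 + 3 = 31  −1 ⇒ G_3=30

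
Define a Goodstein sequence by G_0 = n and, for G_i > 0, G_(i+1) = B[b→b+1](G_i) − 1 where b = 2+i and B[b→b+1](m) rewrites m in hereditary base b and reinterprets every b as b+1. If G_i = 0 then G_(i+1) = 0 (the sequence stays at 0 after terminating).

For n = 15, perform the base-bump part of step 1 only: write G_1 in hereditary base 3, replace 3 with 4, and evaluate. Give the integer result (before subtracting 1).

base 2: 15 = 2^(2 + 1) + 2^2 + 2 + 1; at 3: 3^(3 + 1) + 3^3 + 3 + 1 = 112; next = 111
base 3: 111 = 3^(3 + 1) + 3^3 + 3; at 4: 4^(4 + 1) + 4^4 + 4 = 1284; next = 1283

1284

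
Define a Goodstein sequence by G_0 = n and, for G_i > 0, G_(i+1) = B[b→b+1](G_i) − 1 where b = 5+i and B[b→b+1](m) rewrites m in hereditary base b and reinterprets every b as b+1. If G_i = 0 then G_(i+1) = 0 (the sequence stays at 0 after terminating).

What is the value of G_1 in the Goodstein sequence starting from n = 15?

17

base 5: 15 = 3·5; at 6: 3·6 = 18; next = 17
base 6: 17 = 2·6 + 5; at 7: 2·7 + 5 = 19; next = 18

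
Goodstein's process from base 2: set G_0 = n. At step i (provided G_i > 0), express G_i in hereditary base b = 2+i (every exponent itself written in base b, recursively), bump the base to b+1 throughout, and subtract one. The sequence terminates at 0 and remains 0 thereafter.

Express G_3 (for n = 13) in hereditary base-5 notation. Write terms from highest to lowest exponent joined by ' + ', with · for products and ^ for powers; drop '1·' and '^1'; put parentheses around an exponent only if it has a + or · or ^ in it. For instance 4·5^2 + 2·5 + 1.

5^(5 + 1) + 3·5^3 + 3·5^2 + 3·5 + 2

step 0: 13 = 2^(2 + 1) + 2^2 + 1; sub 3 for 2: 3^(3 + 1) + 3^3 + 1; = 109; G_1 = 109−1 = 108
step 1: 108 = 3^(3 + 1) + 3^3; sub 4 for 3: 4^(4 + 1) + 4^4; = 1280; G_2 = 1280−1 = 1279
step 2: 1279 = 4^(4 + 1) + 3·4^3 + 3·4^2 + 3·4 + 3; sub 5 for 4: 5^(5 + 1) + 3·5^3 + 3·5^2 + 3·5 + 3; = 16093; G_3 = 16093−1 = 16092
step 3: 16092 = 5^(5 + 1) + 3·5^3 + 3·5^2 + 3·5 + 2; sub 6 for 5: 6^(6 + 1) + 3·6^3 + 3·6^2 + 3·6 + 2; = 280712; G_4 = 280712−1 = 280711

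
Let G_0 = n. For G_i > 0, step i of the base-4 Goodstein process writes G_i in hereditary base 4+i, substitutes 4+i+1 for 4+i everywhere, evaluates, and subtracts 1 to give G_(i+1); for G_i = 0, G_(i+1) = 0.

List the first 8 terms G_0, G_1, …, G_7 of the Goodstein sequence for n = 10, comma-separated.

10, 11, 12, 13, 13, 13, 13, 13

(0) 10|_4 = 2·4 + 2 ↦ 2·5 + 2|_5 = 12 ⇒ 11
(1) 11|_5 = 2·5 + 1 ↦ 2·6 + 1|_6 = 13 ⇒ 12
(2) 12|_6 = 2·6 ↦ 2·7|_7 = 14 ⇒ 13
(3) 13|_7 = 7 + 6 ↦ 8 + 6|_8 = 14 ⇒ 13
(4) 13|_8 = 8 + 5 ↦ 9 + 5|_9 = 14 ⇒ 13
(5) 13|_9 = 9 + 4 ↦ 10 + 4|_10 = 14 ⇒ 13
(6) 13|_10 = 10 + 3 ↦ 11 + 3|_11 = 14 ⇒ 13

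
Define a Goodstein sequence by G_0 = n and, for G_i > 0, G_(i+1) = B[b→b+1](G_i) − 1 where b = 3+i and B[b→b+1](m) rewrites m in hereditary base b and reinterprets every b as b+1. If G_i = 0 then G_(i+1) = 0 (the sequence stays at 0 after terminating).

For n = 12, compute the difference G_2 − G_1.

8

base 3: 12 = 3^2 + 3; at 4: 4^2 + 4 = 20; next = 19
base 4: 19 = 4^2 + 3; at 5: 5^2 + 3 = 28; next = 27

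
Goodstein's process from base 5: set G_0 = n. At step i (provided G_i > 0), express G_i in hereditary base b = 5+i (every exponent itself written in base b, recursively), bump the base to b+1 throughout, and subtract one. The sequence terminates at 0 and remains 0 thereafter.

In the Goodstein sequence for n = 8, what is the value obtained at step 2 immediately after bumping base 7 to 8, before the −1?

base 5: 8 = 5 + 3; at 6: 6 + 3 = 9; next = 8
base 6: 8 = 6 + 2; at 7: 7 + 2 = 9; next = 8
base 7: 8 = 7 + 1; at 8: 8 + 1 = 9; next = 8

9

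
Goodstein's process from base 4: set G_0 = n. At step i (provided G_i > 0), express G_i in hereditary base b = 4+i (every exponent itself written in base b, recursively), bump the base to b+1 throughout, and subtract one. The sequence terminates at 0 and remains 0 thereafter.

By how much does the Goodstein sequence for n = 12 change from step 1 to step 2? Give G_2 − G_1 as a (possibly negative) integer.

i=0: 12 = 3·4 (b=4); 4→5: 3·5 = 15; 15−1 = 14
i=1: 14 = 2·5 + 4 (b=5); 5→6: 2·6 + 4 = 16; 16−1 = 15

1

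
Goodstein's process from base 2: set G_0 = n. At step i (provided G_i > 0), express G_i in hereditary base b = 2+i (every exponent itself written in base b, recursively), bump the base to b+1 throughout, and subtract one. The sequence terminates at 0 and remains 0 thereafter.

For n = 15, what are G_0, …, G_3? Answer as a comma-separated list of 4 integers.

15, 111, 1283, 18752

G_0=15  [base 2] 2^(2 + 1) + 2^2 + 2 + 1  →[2↦3]→  3^(3 + 1) + 3^3 + 3 + 1 = 112  −1 ⇒ G_1=111
G_1=111  [base 3] 3^(3 + 1) + 3^3 + 3  →[3↦4]→  4^(4 + 1) + 4^4 + 4 = 1284  −1 ⇒ G_2=1283
G_2=1283  [base 4] 4^(4 + 1) + 4^4 + 3  →[4↦5]→  5^(5 + 1) + 5^5 + 3 = 18753  −1 ⇒ G_3=18752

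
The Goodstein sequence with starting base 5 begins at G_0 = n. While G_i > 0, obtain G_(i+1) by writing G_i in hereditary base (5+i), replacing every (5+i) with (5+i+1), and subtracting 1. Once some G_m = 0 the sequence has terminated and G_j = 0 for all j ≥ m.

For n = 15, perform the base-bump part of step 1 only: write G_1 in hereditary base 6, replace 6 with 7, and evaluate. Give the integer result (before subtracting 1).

15 —HB5→ 3·5 —bump→ 3·6 = 18 —(−1)→ 17
17 —HB6→ 2·6 + 5 —bump→ 2·7 + 5 = 19 —(−1)→ 18

19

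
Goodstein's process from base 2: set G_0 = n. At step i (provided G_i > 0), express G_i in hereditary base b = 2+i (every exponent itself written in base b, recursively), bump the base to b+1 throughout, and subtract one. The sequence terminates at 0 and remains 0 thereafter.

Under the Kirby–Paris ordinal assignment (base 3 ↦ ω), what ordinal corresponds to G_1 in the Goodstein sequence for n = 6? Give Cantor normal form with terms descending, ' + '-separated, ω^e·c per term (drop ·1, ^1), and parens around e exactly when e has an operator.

6 —HB2→ 2^2 + 2 —bump→ 3^3 + 3 = 30 —(−1)→ 29
29 —HB3→ 3^3 + 2 —bump→ 4^4 + 2 = 258 —(−1)→ 257

ω^ω + 2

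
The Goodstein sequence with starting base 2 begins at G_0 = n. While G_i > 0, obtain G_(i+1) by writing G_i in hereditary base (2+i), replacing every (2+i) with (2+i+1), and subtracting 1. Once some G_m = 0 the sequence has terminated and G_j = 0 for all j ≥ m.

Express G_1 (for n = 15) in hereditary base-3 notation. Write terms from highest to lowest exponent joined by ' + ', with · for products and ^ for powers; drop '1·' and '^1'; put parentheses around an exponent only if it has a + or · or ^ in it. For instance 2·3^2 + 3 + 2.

15 —HB2→ 2^(2 + 1) + 2^2 + 2 + 1 —bump→ 3^(3 + 1) + 3^3 + 3 + 1 = 112 —(−1)→ 111
111 —HB3→ 3^(3 + 1) + 3^3 + 3 —bump→ 4^(4 + 1) + 4^4 + 4 = 1284 —(−1)→ 1283

3^(3 + 1) + 3^3 + 3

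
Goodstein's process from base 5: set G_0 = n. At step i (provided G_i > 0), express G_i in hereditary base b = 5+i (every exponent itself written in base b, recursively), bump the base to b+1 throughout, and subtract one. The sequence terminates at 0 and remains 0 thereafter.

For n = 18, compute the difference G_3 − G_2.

i=0: 18 = 3·5 + 3 (b=5); 5→6: 3·6 + 3 = 21; 21−1 = 20
i=1: 20 = 3·6 + 2 (b=6); 6→7: 3·7 + 2 = 23; 23−1 = 22
i=2: 22 = 3·7 + 1 (b=7); 7→8: 3·8 + 1 = 25; 25−1 = 24

2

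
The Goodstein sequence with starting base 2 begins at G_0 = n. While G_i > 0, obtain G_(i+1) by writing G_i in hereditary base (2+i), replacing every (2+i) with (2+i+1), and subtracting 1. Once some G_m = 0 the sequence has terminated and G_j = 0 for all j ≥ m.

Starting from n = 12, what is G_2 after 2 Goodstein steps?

step 0: 12 = 2^(2 + 1) + 2^2; sub 3 for 2: 3^(3 + 1) + 3^3; = 108; G_1 = 108−1 = 107
step 1: 107 = 3^(3 + 1) + 2·3^2 + 2·3 + 2; sub 4 for 3: 4^(4 + 1) + 2·4^2 + 2·4 + 2; = 1066; G_2 = 1066−1 = 1065
step 2: 1065 = 4^(4 + 1) + 2·4^2 + 2·4 + 1; sub 5 for 4: 5^(5 + 1) + 2·5^2 + 2·5 + 1; = 15686; G_3 = 15686−1 = 15685

1065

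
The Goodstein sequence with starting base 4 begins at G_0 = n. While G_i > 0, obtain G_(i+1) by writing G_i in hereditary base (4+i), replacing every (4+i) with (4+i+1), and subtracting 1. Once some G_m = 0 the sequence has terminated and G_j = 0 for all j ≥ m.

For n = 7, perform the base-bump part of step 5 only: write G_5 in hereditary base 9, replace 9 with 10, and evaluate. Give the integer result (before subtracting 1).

6

i=0: 7 = 4 + 3 (b=4); 4→5: 5 + 3 = 8; 8−1 = 7
i=1: 7 = 5 + 2 (b=5); 5→6: 6 + 2 = 8; 8−1 = 7
i=2: 7 = 6 + 1 (b=6); 6→7: 7 + 1 = 8; 8−1 = 7
i=3: 7 = 7 (b=7); 7→8: 8 = 8; 8−1 = 7
i=4: 7 = 7 (b=8); 8→9: 7 = 7; 7−1 = 6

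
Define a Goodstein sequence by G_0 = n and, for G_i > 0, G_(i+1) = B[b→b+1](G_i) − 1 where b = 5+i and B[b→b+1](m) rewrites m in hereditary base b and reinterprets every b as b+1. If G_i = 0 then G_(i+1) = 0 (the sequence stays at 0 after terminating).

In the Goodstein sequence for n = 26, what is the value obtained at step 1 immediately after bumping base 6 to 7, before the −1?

49

G_0 = 26. HB_5(26) = 5^2 + 1. Bump = 37. G_1 = 36.
G_1 = 36. HB_6(36) = 6^2. Bump = 49. G_2 = 48.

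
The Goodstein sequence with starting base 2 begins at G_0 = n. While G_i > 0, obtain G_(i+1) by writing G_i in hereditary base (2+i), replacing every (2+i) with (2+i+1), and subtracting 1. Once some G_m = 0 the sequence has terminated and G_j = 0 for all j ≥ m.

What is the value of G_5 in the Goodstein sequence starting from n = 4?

109

4 —HB2→ 2^2 —bump→ 3^3 = 27 —(−1)→ 26
26 —HB3→ 2·3^2 + 2·3 + 2 —bump→ 2·4^2 + 2·4 + 2 = 42 —(−1)→ 41
41 —HB4→ 2·4^2 + 2·4 + 1 —bump→ 2·5^2 + 2·5 + 1 = 61 —(−1)→ 60
60 —HB5→ 2·5^2 + 2·5 —bump→ 2·6^2 + 2·6 = 84 —(−1)→ 83
83 —HB6→ 2·6^2 + 6 + 5 —bump→ 2·7^2 + 7 + 5 = 110 —(−1)→ 109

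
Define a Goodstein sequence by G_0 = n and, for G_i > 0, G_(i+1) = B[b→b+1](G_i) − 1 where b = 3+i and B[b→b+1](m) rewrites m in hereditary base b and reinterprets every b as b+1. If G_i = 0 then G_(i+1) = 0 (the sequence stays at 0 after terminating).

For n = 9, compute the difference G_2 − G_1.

2

9 —HB3→ 3^2 —bump→ 4^2 = 16 —(−1)→ 15
15 —HB4→ 3·4 + 3 —bump→ 3·5 + 3 = 18 —(−1)→ 17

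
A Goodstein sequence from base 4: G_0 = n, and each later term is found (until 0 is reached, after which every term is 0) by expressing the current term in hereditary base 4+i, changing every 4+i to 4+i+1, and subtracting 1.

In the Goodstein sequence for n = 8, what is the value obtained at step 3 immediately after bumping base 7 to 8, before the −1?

10

G_0 = 8. HB_4(8) = 2·4. Bump = 10. G_1 = 9.
G_1 = 9. HB_5(9) = 5 + 4. Bump = 10. G_2 = 9.
G_2 = 9. HB_6(9) = 6 + 3. Bump = 10. G_3 = 9.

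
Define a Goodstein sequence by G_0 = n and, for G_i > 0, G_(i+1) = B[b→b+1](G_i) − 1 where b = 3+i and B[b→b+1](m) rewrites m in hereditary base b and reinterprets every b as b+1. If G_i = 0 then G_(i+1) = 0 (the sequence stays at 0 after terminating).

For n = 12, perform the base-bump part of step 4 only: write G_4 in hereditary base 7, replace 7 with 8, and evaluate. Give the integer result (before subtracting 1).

base 3: 12 = 3^2 + 3; at 4: 4^2 + 4 = 20; next = 19
base 4: 19 = 4^2 + 3; at 5: 5^2 + 3 = 28; next = 27
base 5: 27 = 5^2 + 2; at 6: 6^2 + 2 = 38; next = 37
base 6: 37 = 6^2 + 1; at 7: 7^2 + 1 = 50; next = 49
base 7: 49 = 7^2; at 8: 8^2 = 64; next = 63

64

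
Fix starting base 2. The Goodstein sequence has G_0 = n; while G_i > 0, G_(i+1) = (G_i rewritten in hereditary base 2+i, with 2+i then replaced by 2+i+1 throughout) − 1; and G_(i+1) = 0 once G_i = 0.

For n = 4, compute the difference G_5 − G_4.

base 2: 4 = 2^2; at 3: 3^3 = 27; next = 26
base 3: 26 = 2·3^2 + 2·3 + 2; at 4: 2·4^2 + 2·4 + 2 = 42; next = 41
base 4: 41 = 2·4^2 + 2·4 + 1; at 5: 2·5^2 + 2·5 + 1 = 61; next = 60
base 5: 60 = 2·5^2 + 2·5; at 6: 2·6^2 + 2·6 = 84; next = 83
base 6: 83 = 2·6^2 + 6 + 5; at 7: 2·7^2 + 7 + 5 = 110; next = 109

26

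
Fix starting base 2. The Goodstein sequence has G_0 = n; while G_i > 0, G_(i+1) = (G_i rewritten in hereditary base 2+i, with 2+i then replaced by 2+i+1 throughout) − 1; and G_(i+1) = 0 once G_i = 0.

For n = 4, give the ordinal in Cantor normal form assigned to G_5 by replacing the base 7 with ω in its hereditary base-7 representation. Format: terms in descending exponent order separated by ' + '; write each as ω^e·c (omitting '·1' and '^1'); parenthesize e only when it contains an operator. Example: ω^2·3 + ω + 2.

ω^2·2 + ω + 4

(0) 4|_2 = 2^2 ↦ 3^3|_3 = 27 ⇒ 26
(1) 26|_3 = 2·3^2 + 2·3 + 2 ↦ 2·4^2 + 2·4 + 2|_4 = 42 ⇒ 41
(2) 41|_4 = 2·4^2 + 2·4 + 1 ↦ 2·5^2 + 2·5 + 1|_5 = 61 ⇒ 60
(3) 60|_5 = 2·5^2 + 2·5 ↦ 2·6^2 + 2·6|_6 = 84 ⇒ 83
(4) 83|_6 = 2·6^2 + 6 + 5 ↦ 2·7^2 + 7 + 5|_7 = 110 ⇒ 109
(5) 109|_7 = 2·7^2 + 7 + 4 ↦ 2·8^2 + 8 + 4|_8 = 140 ⇒ 139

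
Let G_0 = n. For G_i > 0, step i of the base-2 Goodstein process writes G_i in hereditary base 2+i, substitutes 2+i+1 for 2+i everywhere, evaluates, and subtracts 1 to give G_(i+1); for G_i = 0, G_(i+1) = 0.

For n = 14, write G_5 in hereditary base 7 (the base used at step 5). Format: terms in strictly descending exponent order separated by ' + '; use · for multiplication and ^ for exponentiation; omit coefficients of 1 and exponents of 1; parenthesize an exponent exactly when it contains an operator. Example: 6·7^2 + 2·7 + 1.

7^(7 + 1) + 5·7^5 + 5·7^4 + 5·7^3 + 5·7^2 + 5·7 + 4

14 —HB2→ 2^(2 + 1) + 2^2 + 2 —bump→ 3^(3 + 1) + 3^3 + 3 = 111 —(−1)→ 110
110 —HB3→ 3^(3 + 1) + 3^3 + 2 —bump→ 4^(4 + 1) + 4^4 + 2 = 1282 —(−1)→ 1281
1281 —HB4→ 4^(4 + 1) + 4^4 + 1 —bump→ 5^(5 + 1) + 5^5 + 1 = 18751 —(−1)→ 18750
18750 —HB5→ 5^(5 + 1) + 5^5 —bump→ 6^(6 + 1) + 6^6 = 326592 —(−1)→ 326591
326591 —HB6→ 6^(6 + 1) + 5·6^5 + 5·6^4 + 5·6^3 + 5·6^2 + 5·6 + 5 —bump→ 7^(7 + 1) + 5·7^5 + 5·7^4 + 5·7^3 + 5·7^2 + 5·7 + 5 = 5862841 —(−1)→ 5862840
5862840 —HB7→ 7^(7 + 1) + 5·7^5 + 5·7^4 + 5·7^3 + 5·7^2 + 5·7 + 4 —bump→ 8^(8 + 1) + 5·8^5 + 5·8^4 + 5·8^3 + 5·8^2 + 5·8 + 4 = 134404972 —(−1)→ 134404971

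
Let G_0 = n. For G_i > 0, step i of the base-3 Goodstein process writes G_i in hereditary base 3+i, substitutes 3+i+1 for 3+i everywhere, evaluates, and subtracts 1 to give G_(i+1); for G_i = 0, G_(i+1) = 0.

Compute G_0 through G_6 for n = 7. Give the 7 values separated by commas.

G_0 = 7. HB_3(7) = 2·3 + 1. Bump = 9. G_1 = 8.
G_1 = 8. HB_4(8) = 2·4. Bump = 10. G_2 = 9.
G_2 = 9. HB_5(9) = 5 + 4. Bump = 10. G_3 = 9.
G_3 = 9. HB_6(9) = 6 + 3. Bump = 10. G_4 = 9.
G_4 = 9. HB_7(9) = 7 + 2. Bump = 10. G_5 = 9.
G_5 = 9. HB_8(9) = 8 + 1. Bump = 10. G_6 = 9.

7, 8, 9, 9, 9, 9, 9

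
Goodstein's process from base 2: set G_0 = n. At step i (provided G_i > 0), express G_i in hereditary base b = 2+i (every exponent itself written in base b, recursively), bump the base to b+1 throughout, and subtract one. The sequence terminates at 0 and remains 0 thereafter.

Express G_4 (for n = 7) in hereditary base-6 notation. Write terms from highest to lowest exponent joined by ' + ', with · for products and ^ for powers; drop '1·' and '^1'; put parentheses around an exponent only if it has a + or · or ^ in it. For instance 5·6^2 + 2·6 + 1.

6^6 + 1

G_0 = 7. HB_2(7) = 2^2 + 2 + 1. Bump = 31. G_1 = 30.
G_1 = 30. HB_3(30) = 3^3 + 3. Bump = 260. G_2 = 259.
G_2 = 259. HB_4(259) = 4^4 + 3. Bump = 3128. G_3 = 3127.
G_3 = 3127. HB_5(3127) = 5^5 + 2. Bump = 46658. G_4 = 46657.
G_4 = 46657. HB_6(46657) = 6^6 + 1. Bump = 823544. G_5 = 823543.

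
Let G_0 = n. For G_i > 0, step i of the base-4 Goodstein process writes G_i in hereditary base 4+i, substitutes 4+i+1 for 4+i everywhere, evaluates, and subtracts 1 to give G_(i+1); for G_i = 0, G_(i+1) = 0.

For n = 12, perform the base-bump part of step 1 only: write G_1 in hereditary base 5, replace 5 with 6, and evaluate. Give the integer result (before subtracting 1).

16

G_0=12  [base 4] 3·4  →[4↦5]→  3·5 = 15  −1 ⇒ G_1=14
G_1=14  [base 5] 2·5 + 4  →[5↦6]→  2·6 + 4 = 16  −1 ⇒ G_2=15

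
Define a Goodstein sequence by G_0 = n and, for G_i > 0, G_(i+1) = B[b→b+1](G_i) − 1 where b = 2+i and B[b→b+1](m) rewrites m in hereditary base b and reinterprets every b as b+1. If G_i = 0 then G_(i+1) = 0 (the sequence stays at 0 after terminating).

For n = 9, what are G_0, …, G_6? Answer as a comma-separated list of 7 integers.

i=0: 9 = 2^(2 + 1) + 1 (b=2); 2→3: 3^(3 + 1) + 1 = 82; 82−1 = 81
i=1: 81 = 3^(3 + 1) (b=3); 3→4: 4^(4 + 1) = 1024; 1024−1 = 1023
i=2: 1023 = 3·4^4 + 3·4^3 + 3·4^2 + 3·4 + 3 (b=4); 4→5: 3·5^5 + 3·5^3 + 3·5^2 + 3·5 + 3 = 9843; 9843−1 = 9842
i=3: 9842 = 3·5^5 + 3·5^3 + 3·5^2 + 3·5 + 2 (b=5); 5→6: 3·6^6 + 3·6^3 + 3·6^2 + 3·6 + 2 = 140744; 140744−1 = 140743
i=4: 140743 = 3·6^6 + 3·6^3 + 3·6^2 + 3·6 + 1 (b=6); 6→7: 3·7^7 + 3·7^3 + 3·7^2 + 3·7 + 1 = 2471827; 2471827−1 = 2471826
i=5: 2471826 = 3·7^7 + 3·7^3 + 3·7^2 + 3·7 (b=7); 7→8: 3·8^8 + 3·8^3 + 3·8^2 + 3·8 = 50333400; 50333400−1 = 50333399

9, 81, 1023, 9842, 140743, 2471826, 50333399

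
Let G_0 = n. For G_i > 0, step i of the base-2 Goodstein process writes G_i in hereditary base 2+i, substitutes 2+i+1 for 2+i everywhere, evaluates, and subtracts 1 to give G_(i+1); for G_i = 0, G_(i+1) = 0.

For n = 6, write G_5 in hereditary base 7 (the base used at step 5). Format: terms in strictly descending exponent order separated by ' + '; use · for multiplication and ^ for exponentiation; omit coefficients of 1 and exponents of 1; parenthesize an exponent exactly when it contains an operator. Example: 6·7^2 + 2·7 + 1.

5·7^5 + 5·7^4 + 5·7^3 + 5·7^2 + 5·7 + 4

6 —HB2→ 2^2 + 2 —bump→ 3^3 + 3 = 30 —(−1)→ 29
29 —HB3→ 3^3 + 2 —bump→ 4^4 + 2 = 258 —(−1)→ 257
257 —HB4→ 4^4 + 1 —bump→ 5^5 + 1 = 3126 —(−1)→ 3125
3125 —HB5→ 5^5 —bump→ 6^6 = 46656 —(−1)→ 46655
46655 —HB6→ 5·6^5 + 5·6^4 + 5·6^3 + 5·6^2 + 5·6 + 5 —bump→ 5·7^5 + 5·7^4 + 5·7^3 + 5·7^2 + 5·7 + 5 = 98040 —(−1)→ 98039
98039 —HB7→ 5·7^5 + 5·7^4 + 5·7^3 + 5·7^2 + 5·7 + 4 —bump→ 5·8^5 + 5·8^4 + 5·8^3 + 5·8^2 + 5·8 + 4 = 187244 —(−1)→ 187243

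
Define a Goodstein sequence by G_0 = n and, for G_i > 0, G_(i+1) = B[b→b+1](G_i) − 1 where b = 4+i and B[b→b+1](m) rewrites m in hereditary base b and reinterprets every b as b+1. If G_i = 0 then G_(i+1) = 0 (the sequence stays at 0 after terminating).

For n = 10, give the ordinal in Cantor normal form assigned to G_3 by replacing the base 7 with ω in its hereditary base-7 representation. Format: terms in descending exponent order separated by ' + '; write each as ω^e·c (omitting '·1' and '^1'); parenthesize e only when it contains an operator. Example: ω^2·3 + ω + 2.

[0] 10 ≡ 2·4 + 2 (base 4). Lift 5: 12. −1: 11.
[1] 11 ≡ 2·5 + 1 (base 5). Lift 6: 13. −1: 12.
[2] 12 ≡ 2·6 (base 6). Lift 7: 14. −1: 13.

ω + 6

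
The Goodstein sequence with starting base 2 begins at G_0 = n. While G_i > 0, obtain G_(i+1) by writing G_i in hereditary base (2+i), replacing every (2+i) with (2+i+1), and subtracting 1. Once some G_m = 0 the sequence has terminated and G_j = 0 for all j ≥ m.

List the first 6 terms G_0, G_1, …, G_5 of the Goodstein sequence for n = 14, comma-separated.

14, 110, 1281, 18750, 326591, 5862840

base 2: 14 = 2^(2 + 1) + 2^2 + 2; at 3: 3^(3 + 1) + 3^3 + 3 = 111; next = 110
base 3: 110 = 3^(3 + 1) + 3^3 + 2; at 4: 4^(4 + 1) + 4^4 + 2 = 1282; next = 1281
base 4: 1281 = 4^(4 + 1) + 4^4 + 1; at 5: 5^(5 + 1) + 5^5 + 1 = 18751; next = 18750
base 5: 18750 = 5^(5 + 1) + 5^5; at 6: 6^(6 + 1) + 6^6 = 326592; next = 326591
base 6: 326591 = 6^(6 + 1) + 5·6^5 + 5·6^4 + 5·6^3 + 5·6^2 + 5·6 + 5; at 7: 7^(7 + 1) + 5·7^5 + 5·7^4 + 5·7^3 + 5·7^2 + 5·7 + 5 = 5862841; next = 5862840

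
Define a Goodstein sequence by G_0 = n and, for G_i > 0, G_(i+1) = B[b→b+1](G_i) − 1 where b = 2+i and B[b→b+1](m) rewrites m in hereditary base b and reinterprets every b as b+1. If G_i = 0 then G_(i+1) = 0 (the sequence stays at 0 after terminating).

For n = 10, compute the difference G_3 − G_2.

10 —HB2→ 2^(2 + 1) + 2 —bump→ 3^(3 + 1) + 3 = 84 —(−1)→ 83
83 —HB3→ 3^(3 + 1) + 2 —bump→ 4^(4 + 1) + 2 = 1026 —(−1)→ 1025
1025 —HB4→ 4^(4 + 1) + 1 —bump→ 5^(5 + 1) + 1 = 15626 —(−1)→ 15625

14600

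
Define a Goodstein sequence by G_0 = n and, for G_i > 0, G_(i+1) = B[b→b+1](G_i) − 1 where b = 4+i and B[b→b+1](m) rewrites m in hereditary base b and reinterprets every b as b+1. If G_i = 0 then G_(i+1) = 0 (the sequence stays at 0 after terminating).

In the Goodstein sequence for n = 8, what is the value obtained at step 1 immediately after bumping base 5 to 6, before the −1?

[0] 8 ≡ 2·4 (base 4). Lift 5: 10. −1: 9.
[1] 9 ≡ 5 + 4 (base 5). Lift 6: 10. −1: 9.

10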